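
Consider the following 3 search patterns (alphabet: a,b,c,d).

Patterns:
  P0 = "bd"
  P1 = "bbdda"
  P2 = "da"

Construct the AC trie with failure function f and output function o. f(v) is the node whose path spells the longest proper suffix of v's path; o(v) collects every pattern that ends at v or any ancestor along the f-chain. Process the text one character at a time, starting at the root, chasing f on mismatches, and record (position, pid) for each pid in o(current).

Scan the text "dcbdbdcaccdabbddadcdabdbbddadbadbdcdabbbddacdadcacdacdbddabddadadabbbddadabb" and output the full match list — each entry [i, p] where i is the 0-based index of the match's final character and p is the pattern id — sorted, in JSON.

Build automaton:
Trie nodes:
  n0 'ε': b→1 d→7
  n1 'b': b→3 d→2
  n2 'bd': ·  ←P0
  n3 'bb': d→4
  n4 'bbd': d→5
  n5 'bbdd': a→6
  n6 'bbdda': ·  ←P1
  n7 'd': a→8
  n8 'da': ·  ←P2

Failure links (BFS by depth):
  fail(1) 'b': from fail(0)=0 chase 'b': 0 ⇒ 0;  out=∅∪out(0)=∅
  fail(7) 'd': from fail(0)=0 chase 'd': 0 ⇒ 0;  out=∅∪out(0)=∅
  fail(2) 'bd': from fail(1)=0 chase 'd': 0 ⇒ 7;  out={0}∪out(7)={0}
  fail(3) 'bb': from fail(1)=0 chase 'b': 0 ⇒ 1;  out=∅∪out(1)=∅
  fail(8) 'da': from fail(7)=0 chase 'a': 0 ⇒ 0;  out={2}∪out(0)={2}
  fail(4) 'bbd': from fail(3)=1 chase 'd': 1 ⇒ 2;  out=∅∪out(2)={0}
  fail(5) 'bbdd': from fail(4)=2 chase 'd': 2→7→0 ⇒ 7;  out=∅∪out(7)=∅
  fail(6) 'bbdda': from fail(5)=7 chase 'a': 7 ⇒ 8;  out={1}∪out(8)={1,2}

Scan:
pos 0 'd': at 7
pos 1 'c': at 0 (fail-walked)
pos 2 'b': at 1
pos 3 'd': at 2  ** P0@[2:3]
pos 4 'b': at 1 (fail-walked)
pos 5 'd': at 2  ** P0@[4:5]
pos 6 'c': at 0 (fail-walked)
pos 7 'a': at 0
pos 8 'c': at 0
pos 9 'c': at 0
pos 10 'd': at 7
pos 11 'a': at 8  ** P2@[10:11]
pos 12 'b': at 1 (fail-walked)
pos 13 'b': at 3
pos 14 'd': at 4  ** P0@[13:14]
pos 15 'd': at 5
pos 16 'a': at 6  ** P1@[12:16],P2@[15:16]
pos 17 'd': at 7 (fail-walked)
pos 18 'c': at 0 (fail-walked)
pos 19 'd': at 7
pos 20 'a': at 8  ** P2@[19:20]
pos 21 'b': at 1 (fail-walked)
pos 22 'd': at 2  ** P0@[21:22]
pos 23 'b': at 1 (fail-walked)
pos 24 'b': at 3
pos 25 'd': at 4  ** P0@[24:25]
pos 26 'd': at 5
pos 27 'a': at 6  ** P1@[23:27],P2@[26:27]
pos 28 'd': at 7 (fail-walked)
pos 29 'b': at 1 (fail-walked)
pos 30 'a': at 0 (fail-walked)
pos 31 'd': at 7
pos 32 'b': at 1 (fail-walked)
pos 33 'd': at 2  ** P0@[32:33]
pos 34 'c': at 0 (fail-walked)
pos 35 'd': at 7
pos 36 'a': at 8  ** P2@[35:36]
pos 37 'b': at 1 (fail-walked)
pos 38 'b': at 3
pos 39 'b': at 3 (fail-walked)
pos 40 'd': at 4  ** P0@[39:40]
pos 41 'd': at 5
pos 42 'a': at 6  ** P1@[38:42],P2@[41:42]
pos 43 'c': at 0 (fail-walked)
pos 44 'd': at 7
pos 45 'a': at 8  ** P2@[44:45]
pos 46 'd': at 7 (fail-walked)
pos 47 'c': at 0 (fail-walked)
pos 48 'a': at 0
pos 49 'c': at 0
pos 50 'd': at 7
pos 51 'a': at 8  ** P2@[50:51]
pos 52 'c': at 0 (fail-walked)
pos 53 'd': at 7
pos 54 'b': at 1 (fail-walked)
pos 55 'd': at 2  ** P0@[54:55]
pos 56 'd': at 7 (fail-walked)
pos 57 'a': at 8  ** P2@[56:57]
pos 58 'b': at 1 (fail-walked)
pos 59 'd': at 2  ** P0@[58:59]
pos 60 'd': at 7 (fail-walked)
pos 61 'a': at 8  ** P2@[60:61]
pos 62 'd': at 7 (fail-walked)
pos 63 'a': at 8  ** P2@[62:63]
pos 64 'd': at 7 (fail-walked)
pos 65 'a': at 8  ** P2@[64:65]
pos 66 'b': at 1 (fail-walked)
pos 67 'b': at 3
pos 68 'b': at 3 (fail-walked)
pos 69 'd': at 4  ** P0@[68:69]
pos 70 'd': at 5
pos 71 'a': at 6  ** P1@[67:71],P2@[70:71]
pos 72 'd': at 7 (fail-walked)
pos 73 'a': at 8  ** P2@[72:73]
pos 74 'b': at 1 (fail-walked)
pos 75 'b': at 3

Result: [[3,0],[5,0],[11,2],[14,0],[16,1],[16,2],[20,2],[22,0],[25,0],[27,1],[27,2],[33,0],[36,2],[40,0],[42,1],[42,2],[45,2],[51,2],[55,0],[57,2],[59,0],[61,2],[63,2],[65,2],[69,0],[71,1],[71,2],[73,2]]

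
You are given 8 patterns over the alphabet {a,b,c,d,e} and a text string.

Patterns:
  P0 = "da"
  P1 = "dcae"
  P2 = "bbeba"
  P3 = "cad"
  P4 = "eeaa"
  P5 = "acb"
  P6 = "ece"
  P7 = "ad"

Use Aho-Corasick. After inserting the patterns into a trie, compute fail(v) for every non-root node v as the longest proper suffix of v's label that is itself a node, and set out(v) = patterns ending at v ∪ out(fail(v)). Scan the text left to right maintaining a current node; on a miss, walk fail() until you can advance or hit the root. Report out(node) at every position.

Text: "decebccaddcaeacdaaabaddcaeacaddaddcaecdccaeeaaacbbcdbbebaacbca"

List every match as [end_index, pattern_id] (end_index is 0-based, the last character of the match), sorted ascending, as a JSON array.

Build automaton:
Trie (insert patterns):
  n0 'ε': a→18 b→6 c→11 d→1 e→14
  n1 'd': a→2 c→3
  n2 'da': ·  [P0 ends]
  n3 'dc': a→4
  n4 'dca': e→5
  n5 'dcae': ·  [P1 ends]
  n6 'b': b→7
  n7 'bb': e→8
  n8 'bbe': b→9
  n9 'bbeb': a→10
  n10 'bbeba': ·  [P2 ends]
  n11 'c': a→12
  n12 'ca': d→13
  n13 'cad': ·  [P3 ends]
  n14 'e': c→21 e→15
  n15 'ee': a→16
  n16 'eea': a→17
  n17 'eeaa': ·  [P4 ends]
  n18 'a': c→19 d→23
  n19 'ac': b→20
  n20 'acb': ·  [P5 ends]
  n21 'ec': e→22
  n22 'ece': ·  [P6 ends]
  n23 'ad': ·  [P7 ends]

Failure links (BFS by depth):
  n1('d'): parent n0 fail=0; on 'd' 0 → fail=0;  out ∅∪∅=∅
  n6('b'): parent n0 fail=0; on 'b' 0 → fail=0;  out ∅∪∅=∅
  n11('c'): parent n0 fail=0; on 'c' 0 → fail=0;  out ∅∪∅=∅
  n14('e'): parent n0 fail=0; on 'e' 0 → fail=0;  out ∅∪∅=∅
  n18('a'): parent n0 fail=0; on 'a' 0 → fail=0;  out ∅∪∅=∅
  n2('da'): parent n1 fail=0; on 'a' 0 → fail=18;  out {0}∪∅={0}
  n3('dc'): parent n1 fail=0; on 'c' 0 → fail=11;  out ∅∪∅=∅
  n7('bb'): parent n6 fail=0; on 'b' 0 → fail=6;  out ∅∪∅=∅
  n12('ca'): parent n11 fail=0; on 'a' 0 → fail=18;  out ∅∪∅=∅
  n15('ee'): parent n14 fail=0; on 'e' 0 → fail=14;  out ∅∪∅=∅
  n19('ac'): parent n18 fail=0; on 'c' 0 → fail=11;  out ∅∪∅=∅
  n21('ec'): parent n14 fail=0; on 'c' 0 → fail=11;  out ∅∪∅=∅
  n23('ad'): parent n18 fail=0; on 'd' 0 → fail=1;  out {7}∪∅={7}
  n4('dca'): parent n3 fail=11; on 'a' 11 → fail=12;  out ∅∪∅=∅
  n8('bbe'): parent n7 fail=6; on 'e' 6→0 → fail=14;  out ∅∪∅=∅
  n13('cad'): parent n12 fail=18; on 'd' 18 → fail=23;  out {3}∪{7}={3,7}
  n16('eea'): parent n15 fail=14; on 'a' 14→0 → fail=18;  out ∅∪∅=∅
  n20('acb'): parent n19 fail=11; on 'b' 11→0 → fail=6;  out {5}∪∅={5}
  n22('ece'): parent n21 fail=11; on 'e' 11→0 → fail=14;  out {6}∪∅={6}
  n5('dcae'): parent n4 fail=12; on 'e' 12→18→0 → fail=14;  out {1}∪∅={1}
  n9('bbeb'): parent n8 fail=14; on 'b' 14→0 → fail=6;  out ∅∪∅=∅
  n17('eeaa'): parent n16 fail=18; on 'a' 18→0 → fail=18;  out {4}∪∅={4}
  n10('bbeba'): parent n9 fail=6; on 'a' 6→0 → fail=18;  out {2}∪∅={2}

Scan:
i=0 'd': node 0→1
i=1 'e': node 1→14 (via fail)
i=2 'c': node 14→21
i=3 'e': node 21→22  → match P6@[1:3]
i=4 'b': node 22→6 (via fail)
i=5 'c': node 6→11 (via fail)
i=6 'c': node 11→11 (via fail)
i=7 'a': node 11→12
i=8 'd': node 12→13  → match P3@[6:8],P7@[7:8]
i=9 'd': node 13→1 (via fail)
i=10 'c': node 1→3
i=11 'a': node 3→4
i=12 'e': node 4→5  → match P1@[9:12]
i=13 'a': node 5→18 (via fail)
i=14 'c': node 18→19
i=15 'd': node 19→1 (via fail)
i=16 'a': node 1→2  → match P0@[15:16]
i=17 'a': node 2→18 (via fail)
i=18 'a': node 18→18 (via fail)
i=19 'b': node 18→6 (via fail)
i=20 'a': node 6→18 (via fail)
i=21 'd': node 18→23  → match P7@[20:21]
i=22 'd': node 23→1 (via fail)
i=23 'c': node 1→3
i=24 'a': node 3→4
i=25 'e': node 4→5  → match P1@[22:25]
i=26 'a': node 5→18 (via fail)
i=27 'c': node 18→19
i=28 'a': node 19→12 (via fail)
i=29 'd': node 12→13  → match P3@[27:29],P7@[28:29]
i=30 'd': node 13→1 (via fail)
i=31 'a': node 1→2  → match P0@[30:31]
i=32 'd': node 2→23 (via fail)  → match P7@[31:32]
i=33 'd': node 23→1 (via fail)
i=34 'c': node 1→3
i=35 'a': node 3→4
i=36 'e': node 4→5  → match P1@[33:36]
i=37 'c': node 5→21 (via fail)
i=38 'd': node 21→1 (via fail)
i=39 'c': node 1→3
i=40 'c': node 3→11 (via fail)
i=41 'a': node 11→12
i=42 'e': node 12→14 (via fail)
i=43 'e': node 14→15
i=44 'a': node 15→16
i=45 'a': node 16→17  → match P4@[42:45]
i=46 'a': node 17→18 (via fail)
i=47 'c': node 18→19
i=48 'b': node 19→20  → match P5@[46:48]
i=49 'b': node 20→7 (via fail)
i=50 'c': node 7→11 (via fail)
i=51 'd': node 11→1 (via fail)
i=52 'b': node 1→6 (via fail)
i=53 'b': node 6→7
i=54 'e': node 7→8
i=55 'b': node 8→9
i=56 'a': node 9→10  → match P2@[52:56]
i=57 'a': node 10→18 (via fail)
i=58 'c': node 18→19
i=59 'b': node 19→20  → match P5@[57:59]
i=60 'c': node 20→11 (via fail)
i=61 'a': node 11→12

All matches (sorted): [[3,6],[8,3],[8,7],[12,1],[16,0],[21,7],[25,1],[29,3],[29,7],[31,0],[32,7],[36,1],[45,4],[48,5],[56,2],[59,5]]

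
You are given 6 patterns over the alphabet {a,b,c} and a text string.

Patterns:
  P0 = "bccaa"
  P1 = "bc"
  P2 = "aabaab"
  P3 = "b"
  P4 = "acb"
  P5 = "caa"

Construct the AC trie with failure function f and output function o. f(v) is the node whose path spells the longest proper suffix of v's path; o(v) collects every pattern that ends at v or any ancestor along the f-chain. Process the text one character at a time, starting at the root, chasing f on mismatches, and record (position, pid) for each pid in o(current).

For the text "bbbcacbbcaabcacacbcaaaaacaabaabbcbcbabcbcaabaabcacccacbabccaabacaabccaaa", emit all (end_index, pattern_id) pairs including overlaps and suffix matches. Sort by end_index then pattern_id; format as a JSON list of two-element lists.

Build automaton:
Trie nodes:
  n0 'ε': a→6 b→1 c→14
  n1 'b': c→2  ←P3
  n2 'bc': c→3  ←P1
  n3 'bcc': a→4
  n4 'bcca': a→5
  n5 'bccaa': ·  ←P0
  n6 'a': a→7 c→12
  n7 'aa': b→8
  n8 'aab': a→9
  n9 'aaba': a→10
  n10 'aabaa': b→11
  n11 'aabaab': ·  ←P2
  n12 'ac': b→13
  n13 'acb': ·  ←P4
  n14 'c': a→15
  n15 'ca': a→16
  n16 'caa': ·  ←P5

BFS fail/out derivation:
  fail(1) 'b': from fail(0)=0 chase 'b': 0 ⇒ 0;  out={3}∪out(0)={3}
  fail(6) 'a': from fail(0)=0 chase 'a': 0 ⇒ 0;  out=∅∪out(0)=∅
  fail(14) 'c': from fail(0)=0 chase 'c': 0 ⇒ 0;  out=∅∪out(0)=∅
  fail(2) 'bc': from fail(1)=0 chase 'c': 0 ⇒ 14;  out={1}∪out(14)={1}
  fail(7) 'aa': from fail(6)=0 chase 'a': 0 ⇒ 6;  out=∅∪out(6)=∅
  fail(12) 'ac': from fail(6)=0 chase 'c': 0 ⇒ 14;  out=∅∪out(14)=∅
  fail(15) 'ca': from fail(14)=0 chase 'a': 0 ⇒ 6;  out=∅∪out(6)=∅
  fail(3) 'bcc': from fail(2)=14 chase 'c': 14→0 ⇒ 14;  out=∅∪out(14)=∅
  fail(8) 'aab': from fail(7)=6 chase 'b': 6→0 ⇒ 1;  out=∅∪out(1)={3}
  fail(13) 'acb': from fail(12)=14 chase 'b': 14→0 ⇒ 1;  out={4}∪out(1)={3,4}
  fail(16) 'caa': from fail(15)=6 chase 'a': 6 ⇒ 7;  out={5}∪out(7)={5}
  fail(4) 'bcca': from fail(3)=14 chase 'a': 14 ⇒ 15;  out=∅∪out(15)=∅
  fail(9) 'aaba': from fail(8)=1 chase 'a': 1→0 ⇒ 6;  out=∅∪out(6)=∅
  fail(5) 'bccaa': from fail(4)=15 chase 'a': 15 ⇒ 16;  out={0}∪out(16)={0,5}
  fail(10) 'aabaa': from fail(9)=6 chase 'a': 6 ⇒ 7;  out=∅∪out(7)=∅
  fail(11) 'aabaab': from fail(10)=7 chase 'b': 7 ⇒ 8;  out={2}∪out(8)={2,3}

Scan:
[0] read 'b'  n0⇒n1  → match P3@[0:0]
[1] read 'b'  n1⇒n1 (via fail)  → match P3@[1:1]
[2] read 'b'  n1⇒n1 (via fail)  → match P3@[2:2]
[3] read 'c'  n1⇒n2  → match P1@[2:3]
[4] read 'a'  n2⇒n15 (via fail)
[5] read 'c'  n15⇒n12 (via fail)
[6] read 'b'  n12⇒n13  → match P3@[6:6],P4@[4:6]
[7] read 'b'  n13⇒n1 (via fail)  → match P3@[7:7]
[8] read 'c'  n1⇒n2  → match P1@[7:8]
[9] read 'a'  n2⇒n15 (via fail)
[10] read 'a'  n15⇒n16  → match P5@[8:10]
[11] read 'b'  n16⇒n8 (via fail)  → match P3@[11:11]
[12] read 'c'  n8⇒n2 (via fail)  → match P1@[11:12]
[13] read 'a'  n2⇒n15 (via fail)
[14] read 'c'  n15⇒n12 (via fail)
[15] read 'a'  n12⇒n15 (via fail)
[16] read 'c'  n15⇒n12 (via fail)
[17] read 'b'  n12⇒n13  → match P3@[17:17],P4@[15:17]
[18] read 'c'  n13⇒n2 (via fail)  → match P1@[17:18]
[19] read 'a'  n2⇒n15 (via fail)
[20] read 'a'  n15⇒n16  → match P5@[18:20]
[21] read 'a'  n16⇒n7 (via fail)
[22] read 'a'  n7⇒n7 (via fail)
[23] read 'a'  n7⇒n7 (via fail)
[24] read 'c'  n7⇒n12 (via fail)
[25] read 'a'  n12⇒n15 (via fail)
[26] read 'a'  n15⇒n16  → match P5@[24:26]
[27] read 'b'  n16⇒n8 (via fail)  → match P3@[27:27]
[28] read 'a'  n8⇒n9
[29] read 'a'  n9⇒n10
[30] read 'b'  n10⇒n11  → match P2@[25:30],P3@[30:30]
[31] read 'b'  n11⇒n1 (via fail)  → match P3@[31:31]
[32] read 'c'  n1⇒n2  → match P1@[31:32]
[33] read 'b'  n2⇒n1 (via fail)  → match P3@[33:33]
[34] read 'c'  n1⇒n2  → match P1@[33:34]
[35] read 'b'  n2⇒n1 (via fail)  → match P3@[35:35]
[36] read 'a'  n1⇒n6 (via fail)
[37] read 'b'  n6⇒n1 (via fail)  → match P3@[37:37]
[38] read 'c'  n1⇒n2  → match P1@[37:38]
[39] read 'b'  n2⇒n1 (via fail)  → match P3@[39:39]
[40] read 'c'  n1⇒n2  → match P1@[39:40]
[41] read 'a'  n2⇒n15 (via fail)
[42] read 'a'  n15⇒n16  → match P5@[40:42]
[43] read 'b'  n16⇒n8 (via fail)  → match P3@[43:43]
[44] read 'a'  n8⇒n9
[45] read 'a'  n9⇒n10
[46] read 'b'  n10⇒n11  → match P2@[41:46],P3@[46:46]
[47] read 'c'  n11⇒n2 (via fail)  → match P1@[46:47]
[48] read 'a'  n2⇒n15 (via fail)
[49] read 'c'  n15⇒n12 (via fail)
[50] read 'c'  n12⇒n14 (via fail)
[51] read 'c'  n14⇒n14 (via fail)
[52] read 'a'  n14⇒n15
[53] read 'c'  n15⇒n12 (via fail)
[54] read 'b'  n12⇒n13  → match P3@[54:54],P4@[52:54]
[55] read 'a'  n13⇒n6 (via fail)
[56] read 'b'  n6⇒n1 (via fail)  → match P3@[56:56]
[57] read 'c'  n1⇒n2  → match P1@[56:57]
[58] read 'c'  n2⇒n3
[59] read 'a'  n3⇒n4
[60] read 'a'  n4⇒n5  → match P0@[56:60],P5@[58:60]
[61] read 'b'  n5⇒n8 (via fail)  → match P3@[61:61]
[62] read 'a'  n8⇒n9
[63] read 'c'  n9⇒n12 (via fail)
[64] read 'a'  n12⇒n15 (via fail)
[65] read 'a'  n15⇒n16  → match P5@[63:65]
[66] read 'b'  n16⇒n8 (via fail)  → match P3@[66:66]
[67] read 'c'  n8⇒n2 (via fail)  → match P1@[66:67]
[68] read 'c'  n2⇒n3
[69] read 'a'  n3⇒n4
[70] read 'a'  n4⇒n5  → match P0@[66:70],P5@[68:70]
[71] read 'a'  n5⇒n7 (via fail)

All matches (sorted): [[0,3],[1,3],[2,3],[3,1],[6,3],[6,4],[7,3],[8,1],[10,5],[11,3],[12,1],[17,3],[17,4],[18,1],[20,5],[26,5],[27,3],[30,2],[30,3],[31,3],[32,1],[33,3],[34,1],[35,3],[37,3],[38,1],[39,3],[40,1],[42,5],[43,3],[46,2],[46,3],[47,1],[54,3],[54,4],[56,3],[57,1],[60,0],[60,5],[61,3],[65,5],[66,3],[67,1],[70,0],[70,5]]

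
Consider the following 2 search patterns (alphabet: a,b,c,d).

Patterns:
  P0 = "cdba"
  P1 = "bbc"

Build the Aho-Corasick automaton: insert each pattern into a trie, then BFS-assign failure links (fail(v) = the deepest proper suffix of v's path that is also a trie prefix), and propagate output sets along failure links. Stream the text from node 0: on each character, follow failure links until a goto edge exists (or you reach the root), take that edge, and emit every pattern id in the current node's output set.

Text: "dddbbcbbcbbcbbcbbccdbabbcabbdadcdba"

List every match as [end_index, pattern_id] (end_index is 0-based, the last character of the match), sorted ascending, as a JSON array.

Build:
Trie (insert patterns):
  0='ε' goto b→5 c→1
  1='c' goto d→2
  2='cd' goto b→3
  3='cdb' goto a→4
  4='cdba' goto ·  ←P0
  5='b' goto b→6
  6='bb' goto c→7
  7='bbc' goto ·  ←P1

Failure links (BFS by depth):
  fail(1) 'c': from fail(0)=0 chase 'c': 0 ⇒ 0;  out=∅∪out(0)=∅
  fail(5) 'b': from fail(0)=0 chase 'b': 0 ⇒ 0;  out=∅∪out(0)=∅
  fail(2) 'cd': from fail(1)=0 chase 'd': 0 ⇒ 0;  out=∅∪out(0)=∅
  fail(6) 'bb': from fail(5)=0 chase 'b': 0 ⇒ 5;  out=∅∪out(5)=∅
  fail(3) 'cdb': from fail(2)=0 chase 'b': 0 ⇒ 5;  out=∅∪out(5)=∅
  fail(7) 'bbc': from fail(6)=5 chase 'c': 5→0 ⇒ 1;  out={1}∪out(1)={1}
  fail(4) 'cdba': from fail(3)=5 chase 'a': 5→0 ⇒ 0;  out={0}∪out(0)={0}

Run:
[0] read 'd'  n0⇒n0
[1] read 'd'  n0⇒n0
[2] read 'd'  n0⇒n0
[3] read 'b'  n0⇒n5
[4] read 'b'  n5⇒n6
[5] read 'c'  n6⇒n7  ** P1@[3:5]
[6] read 'b'  n7⇒n5 ·f
[7] read 'b'  n5⇒n6
[8] read 'c'  n6⇒n7  ** P1@[6:8]
[9] read 'b'  n7⇒n5 ·f
[10] read 'b'  n5⇒n6
[11] read 'c'  n6⇒n7  ** P1@[9:11]
[12] read 'b'  n7⇒n5 ·f
[13] read 'b'  n5⇒n6
[14] read 'c'  n6⇒n7  ** P1@[12:14]
[15] read 'b'  n7⇒n5 ·f
[16] read 'b'  n5⇒n6
[17] read 'c'  n6⇒n7  ** P1@[15:17]
[18] read 'c'  n7⇒n1 ·f
[19] read 'd'  n1⇒n2
[20] read 'b'  n2⇒n3
[21] read 'a'  n3⇒n4  ** P0@[18:21]
[22] read 'b'  n4⇒n5 ·f
[23] read 'b'  n5⇒n6
[24] read 'c'  n6⇒n7  ** P1@[22:24]
[25] read 'a'  n7⇒n0 ·f
[26] read 'b'  n0⇒n5
[27] read 'b'  n5⇒n6
[28] read 'd'  n6⇒n0 ·f
[29] read 'a'  n0⇒n0
[30] read 'd'  n0⇒n0
[31] read 'c'  n0⇒n1
[32] read 'd'  n1⇒n2
[33] read 'b'  n2⇒n3
[34] read 'a'  n3⇒n4  ** P0@[31:34]

All matches (sorted): [[5,1],[8,1],[11,1],[14,1],[17,1],[21,0],[24,1],[34,0]]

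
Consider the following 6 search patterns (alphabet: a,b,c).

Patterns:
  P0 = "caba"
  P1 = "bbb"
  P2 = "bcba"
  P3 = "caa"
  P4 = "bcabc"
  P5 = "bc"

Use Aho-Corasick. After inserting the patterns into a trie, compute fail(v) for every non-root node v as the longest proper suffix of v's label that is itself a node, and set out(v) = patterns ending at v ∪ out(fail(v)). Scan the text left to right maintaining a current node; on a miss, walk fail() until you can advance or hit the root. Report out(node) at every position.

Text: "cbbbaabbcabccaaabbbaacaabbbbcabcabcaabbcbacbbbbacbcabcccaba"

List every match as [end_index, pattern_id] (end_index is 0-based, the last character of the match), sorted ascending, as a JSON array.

Build automaton:
Trie nodes:
  n0 'ε': b→5 c→1
  n1 'c': a→2
  n2 'ca': a→11 b→3
  n3 'cab': a→4
  n4 'caba': ·  [P0 ends]
  n5 'b': b→6 c→8
  n6 'bb': b→7
  n7 'bbb': ·  [P1 ends]
  n8 'bc': a→12 b→9  [P5 ends]
  n9 'bcb': a→10
  n10 'bcba': ·  [P2 ends]
  n11 'caa': ·  [P3 ends]
  n12 'bca': b→13
  n13 'bcab': c→14
  n14 'bcabc': ·  [P4 ends]

Failure links (BFS by depth):
  n1('c'): parent n0 fail=0; on 'c' 0 → fail=0;  out ∅∪∅=∅
  n5('b'): parent n0 fail=0; on 'b' 0 → fail=0;  out ∅∪∅=∅
  n2('ca'): parent n1 fail=0; on 'a' 0 → fail=0;  out ∅∪∅=∅
  n6('bb'): parent n5 fail=0; on 'b' 0 → fail=5;  out ∅∪∅=∅
  n8('bc'): parent n5 fail=0; on 'c' 0 → fail=1;  out {5}∪∅={5}
  n3('cab'): parent n2 fail=0; on 'b' 0 → fail=5;  out ∅∪∅=∅
  n7('bbb'): parent n6 fail=5; on 'b' 5 → fail=6;  out {1}∪∅={1}
  n9('bcb'): parent n8 fail=1; on 'b' 1→0 → fail=5;  out ∅∪∅=∅
  n11('caa'): parent n2 fail=0; on 'a' 0 → fail=0;  out {3}∪∅={3}
  n12('bca'): parent n8 fail=1; on 'a' 1 → fail=2;  out ∅∪∅=∅
  n4('caba'): parent n3 fail=5; on 'a' 5→0 → fail=0;  out {0}∪∅={0}
  n10('bcba'): parent n9 fail=5; on 'a' 5→0 → fail=0;  out {2}∪∅={2}
  n13('bcab'): parent n12 fail=2; on 'b' 2 → fail=3;  out ∅∪∅=∅
  n14('bcabc'): parent n13 fail=3; on 'c' 3→5 → fail=8;  out {4}∪{5}={4,5}

Scan:
i=0 'c': node 0→1
i=1 'b': node 1→5 (fail-walked)
i=2 'b': node 5→6
i=3 'b': node 6→7  ** P1@[1:3]
i=4 'a': node 7→0 (fail-walked)
i=5 'a': node 0→0
i=6 'b': node 0→5
i=7 'b': node 5→6
i=8 'c': node 6→8 (fail-walked)  ** P5@[7:8]
i=9 'a': node 8→12
i=10 'b': node 12→13
i=11 'c': node 13→14  ** P4@[7:11],P5@[10:11]
i=12 'c': node 14→1 (fail-walked)
i=13 'a': node 1→2
i=14 'a': node 2→11  ** P3@[12:14]
i=15 'a': node 11→0 (fail-walked)
i=16 'b': node 0→5
i=17 'b': node 5→6
i=18 'b': node 6→7  ** P1@[16:18]
i=19 'a': node 7→0 (fail-walked)
i=20 'a': node 0→0
i=21 'c': node 0→1
i=22 'a': node 1→2
i=23 'a': node 2→11  ** P3@[21:23]
i=24 'b': node 11→5 (fail-walked)
i=25 'b': node 5→6
i=26 'b': node 6→7  ** P1@[24:26]
i=27 'b': node 7→7 (fail-walked)  ** P1@[25:27]
i=28 'c': node 7→8 (fail-walked)  ** P5@[27:28]
i=29 'a': node 8→12
i=30 'b': node 12→13
i=31 'c': node 13→14  ** P4@[27:31],P5@[30:31]
i=32 'a': node 14→12 (fail-walked)
i=33 'b': node 12→13
i=34 'c': node 13→14  ** P4@[30:34],P5@[33:34]
i=35 'a': node 14→12 (fail-walked)
i=36 'a': node 12→11 (fail-walked)  ** P3@[34:36]
i=37 'b': node 11→5 (fail-walked)
i=38 'b': node 5→6
i=39 'c': node 6→8 (fail-walked)  ** P5@[38:39]
i=40 'b': node 8→9
i=41 'a': node 9→10  ** P2@[38:41]
i=42 'c': node 10→1 (fail-walked)
i=43 'b': node 1→5 (fail-walked)
i=44 'b': node 5→6
i=45 'b': node 6→7  ** P1@[43:45]
i=46 'b': node 7→7 (fail-walked)  ** P1@[44:46]
i=47 'a': node 7→0 (fail-walked)
i=48 'c': node 0→1
i=49 'b': node 1→5 (fail-walked)
i=50 'c': node 5→8  ** P5@[49:50]
i=51 'a': node 8→12
i=52 'b': node 12→13
i=53 'c': node 13→14  ** P4@[49:53],P5@[52:53]
i=54 'c': node 14→1 (fail-walked)
i=55 'c': node 1→1 (fail-walked)
i=56 'a': node 1→2
i=57 'b': node 2→3
i=58 'a': node 3→4  ** P0@[55:58]

All matches (sorted): [[3,1],[8,5],[11,4],[11,5],[14,3],[18,1],[23,3],[26,1],[27,1],[28,5],[31,4],[31,5],[34,4],[34,5],[36,3],[39,5],[41,2],[45,1],[46,1],[50,5],[53,4],[53,5],[58,0]]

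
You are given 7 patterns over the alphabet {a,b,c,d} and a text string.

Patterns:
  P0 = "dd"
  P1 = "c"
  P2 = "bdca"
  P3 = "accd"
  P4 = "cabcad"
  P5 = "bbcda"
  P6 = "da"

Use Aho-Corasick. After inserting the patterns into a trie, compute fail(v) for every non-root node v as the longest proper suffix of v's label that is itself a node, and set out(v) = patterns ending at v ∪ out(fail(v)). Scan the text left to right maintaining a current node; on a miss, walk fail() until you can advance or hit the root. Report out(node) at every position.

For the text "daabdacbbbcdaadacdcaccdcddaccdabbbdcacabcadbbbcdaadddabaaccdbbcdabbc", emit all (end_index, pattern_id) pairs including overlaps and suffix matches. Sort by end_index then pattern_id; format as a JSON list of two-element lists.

Construct AC machine:
Trie nodes:
  n0 'ε': a→8 b→4 c→3 d→1
  n1 'd': a→21 d→2
  n2 'dd': ·  [P0 ends]
  n3 'c': a→12  [P1 ends]
  n4 'b': b→17 d→5
  n5 'bd': c→6
  n6 'bdc': a→7
  n7 'bdca': ·  [P2 ends]
  n8 'a': c→9
  n9 'ac': c→10
  n10 'acc': d→11
  n11 'accd': ·  [P3 ends]
  n12 'ca': b→13
  n13 'cab': c→14
  n14 'cabc': a→15
  n15 'cabca': d→16
  n16 'cabcad': ·  [P4 ends]
  n17 'bb': c→18
  n18 'bbc': d→19
  n19 'bbcd': a→20
  n20 'bbcda': ·  [P5 ends]
  n21 'da': ·  [P6 ends]

BFS fail/out derivation:
  n1('d'): parent n0 fail=0; on 'd' 0 → fail=0;  out ∅∪∅=∅
  n3('c'): parent n0 fail=0; on 'c' 0 → fail=0;  out {1}∪∅={1}
  n4('b'): parent n0 fail=0; on 'b' 0 → fail=0;  out ∅∪∅=∅
  n8('a'): parent n0 fail=0; on 'a' 0 → fail=0;  out ∅∪∅=∅
  n2('dd'): parent n1 fail=0; on 'd' 0 → fail=1;  out {0}∪∅={0}
  n5('bd'): parent n4 fail=0; on 'd' 0 → fail=1;  out ∅∪∅=∅
  n9('ac'): parent n8 fail=0; on 'c' 0 → fail=3;  out ∅∪{1}={1}
  n12('ca'): parent n3 fail=0; on 'a' 0 → fail=8;  out ∅∪∅=∅
  n17('bb'): parent n4 fail=0; on 'b' 0 → fail=4;  out ∅∪∅=∅
  n21('da'): parent n1 fail=0; on 'a' 0 → fail=8;  out {6}∪∅={6}
  n6('bdc'): parent n5 fail=1; on 'c' 1→0 → fail=3;  out ∅∪{1}={1}
  n10('acc'): parent n9 fail=3; on 'c' 3→0 → fail=3;  out ∅∪{1}={1}
  n13('cab'): parent n12 fail=8; on 'b' 8→0 → fail=4;  out ∅∪∅=∅
  n18('bbc'): parent n17 fail=4; on 'c' 4→0 → fail=3;  out ∅∪{1}={1}
  n7('bdca'): parent n6 fail=3; on 'a' 3 → fail=12;  out {2}∪∅={2}
  n11('accd'): parent n10 fail=3; on 'd' 3→0 → fail=1;  out {3}∪∅={3}
  n14('cabc'): parent n13 fail=4; on 'c' 4→0 → fail=3;  out ∅∪{1}={1}
  n19('bbcd'): parent n18 fail=3; on 'd' 3→0 → fail=1;  out ∅∪∅=∅
  n15('cabca'): parent n14 fail=3; on 'a' 3 → fail=12;  out ∅∪∅=∅
  n20('bbcda'): parent n19 fail=1; on 'a' 1 → fail=21;  out {5}∪{6}={5,6}
  n16('cabcad'): parent n15 fail=12; on 'd' 12→8→0 → fail=1;  out {4}∪∅={4}

Scan:
[0] read 'd'  n0⇒n1
[1] read 'a'  n1⇒n21  ** P6@[0:1]
[2] read 'a'  n21⇒n8 ·f
[3] read 'b'  n8⇒n4 ·f
[4] read 'd'  n4⇒n5
[5] read 'a'  n5⇒n21 ·f  ** P6@[4:5]
[6] read 'c'  n21⇒n9 ·f  ** P1@[6:6]
[7] read 'b'  n9⇒n4 ·f
[8] read 'b'  n4⇒n17
[9] read 'b'  n17⇒n17 ·f
[10] read 'c'  n17⇒n18  ** P1@[10:10]
[11] read 'd'  n18⇒n19
[12] read 'a'  n19⇒n20  ** P5@[8:12],P6@[11:12]
[13] read 'a'  n20⇒n8 ·f
[14] read 'd'  n8⇒n1 ·f
[15] read 'a'  n1⇒n21  ** P6@[14:15]
[16] read 'c'  n21⇒n9 ·f  ** P1@[16:16]
[17] read 'd'  n9⇒n1 ·f
[18] read 'c'  n1⇒n3 ·f  ** P1@[18:18]
[19] read 'a'  n3⇒n12
[20] read 'c'  n12⇒n9 ·f  ** P1@[20:20]
[21] read 'c'  n9⇒n10  ** P1@[21:21]
[22] read 'd'  n10⇒n11  ** P3@[19:22]
[23] read 'c'  n11⇒n3 ·f  ** P1@[23:23]
[24] read 'd'  n3⇒n1 ·f
[25] read 'd'  n1⇒n2  ** P0@[24:25]
[26] read 'a'  n2⇒n21 ·f  ** P6@[25:26]
[27] read 'c'  n21⇒n9 ·f  ** P1@[27:27]
[28] read 'c'  n9⇒n10  ** P1@[28:28]
[29] read 'd'  n10⇒n11  ** P3@[26:29]
[30] read 'a'  n11⇒n21 ·f  ** P6@[29:30]
[31] read 'b'  n21⇒n4 ·f
[32] read 'b'  n4⇒n17
[33] read 'b'  n17⇒n17 ·f
[34] read 'd'  n17⇒n5 ·f
[35] read 'c'  n5⇒n6  ** P1@[35:35]
[36] read 'a'  n6⇒n7  ** P2@[33:36]
[37] read 'c'  n7⇒n9 ·f  ** P1@[37:37]
[38] read 'a'  n9⇒n12 ·f
[39] read 'b'  n12⇒n13
[40] read 'c'  n13⇒n14  ** P1@[40:40]
[41] read 'a'  n14⇒n15
[42] read 'd'  n15⇒n16  ** P4@[37:42]
[43] read 'b'  n16⇒n4 ·f
[44] read 'b'  n4⇒n17
[45] read 'b'  n17⇒n17 ·f
[46] read 'c'  n17⇒n18  ** P1@[46:46]
[47] read 'd'  n18⇒n19
[48] read 'a'  n19⇒n20  ** P5@[44:48],P6@[47:48]
[49] read 'a'  n20⇒n8 ·f
[50] read 'd'  n8⇒n1 ·f
[51] read 'd'  n1⇒n2  ** P0@[50:51]
[52] read 'd'  n2⇒n2 ·f  ** P0@[51:52]
[53] read 'a'  n2⇒n21 ·f  ** P6@[52:53]
[54] read 'b'  n21⇒n4 ·f
[55] read 'a'  n4⇒n8 ·f
[56] read 'a'  n8⇒n8 ·f
[57] read 'c'  n8⇒n9  ** P1@[57:57]
[58] read 'c'  n9⇒n10  ** P1@[58:58]
[59] read 'd'  n10⇒n11  ** P3@[56:59]
[60] read 'b'  n11⇒n4 ·f
[61] read 'b'  n4⇒n17
[62] read 'c'  n17⇒n18  ** P1@[62:62]
[63] read 'd'  n18⇒n19
[64] read 'a'  n19⇒n20  ** P5@[60:64],P6@[63:64]
[65] read 'b'  n20⇒n4 ·f
[66] read 'b'  n4⇒n17
[67] read 'c'  n17⇒n18  ** P1@[67:67]

Result: [[1,6],[5,6],[6,1],[10,1],[12,5],[12,6],[15,6],[16,1],[18,1],[20,1],[21,1],[22,3],[23,1],[25,0],[26,6],[27,1],[28,1],[29,3],[30,6],[35,1],[36,2],[37,1],[40,1],[42,4],[46,1],[48,5],[48,6],[51,0],[52,0],[53,6],[57,1],[58,1],[59,3],[62,1],[64,5],[64,6],[67,1]]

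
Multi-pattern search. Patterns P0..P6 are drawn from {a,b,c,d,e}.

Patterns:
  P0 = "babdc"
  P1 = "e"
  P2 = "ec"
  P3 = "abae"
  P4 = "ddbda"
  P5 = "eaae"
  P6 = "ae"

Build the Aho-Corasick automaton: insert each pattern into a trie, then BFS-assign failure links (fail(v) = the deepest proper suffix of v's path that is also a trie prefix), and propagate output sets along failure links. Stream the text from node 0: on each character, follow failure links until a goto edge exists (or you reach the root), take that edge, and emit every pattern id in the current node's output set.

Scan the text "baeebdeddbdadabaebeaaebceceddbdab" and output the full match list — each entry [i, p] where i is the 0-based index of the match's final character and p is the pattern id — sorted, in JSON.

Build:
Trie nodes:
  n0 'ε': a→8 b→1 d→12 e→6
  n1 'b': a→2
  n2 'ba': b→3
  n3 'bab': d→4
  n4 'babd': c→5
  n5 'babdc': ·  ←P0
  n6 'e': a→17 c→7  ←P1
  n7 'ec': ·  ←P2
  n8 'a': b→9 e→20
  n9 'ab': a→10
  n10 'aba': e→11
  n11 'abae': ·  ←P3
  n12 'd': d→13
  n13 'dd': b→14
  n14 'ddb': d→15
  n15 'ddbd': a→16
  n16 'ddbda': ·  ←P4
  n17 'ea': a→18
  n18 'eaa': e→19
  n19 'eaae': ·  ←P5
  n20 'ae': ·  ←P6

BFS fail/out derivation:
  n1('b'): parent n0 fail=0; on 'b' 0 → fail=0;  out ∅∪∅=∅
  n6('e'): parent n0 fail=0; on 'e' 0 → fail=0;  out {1}∪∅={1}
  n8('a'): parent n0 fail=0; on 'a' 0 → fail=0;  out ∅∪∅=∅
  n12('d'): parent n0 fail=0; on 'd' 0 → fail=0;  out ∅∪∅=∅
  n2('ba'): parent n1 fail=0; on 'a' 0 → fail=8;  out ∅∪∅=∅
  n7('ec'): parent n6 fail=0; on 'c' 0 → fail=0;  out {2}∪∅={2}
  n9('ab'): parent n8 fail=0; on 'b' 0 → fail=1;  out ∅∪∅=∅
  n13('dd'): parent n12 fail=0; on 'd' 0 → fail=12;  out ∅∪∅=∅
  n17('ea'): parent n6 fail=0; on 'a' 0 → fail=8;  out ∅∪∅=∅
  n20('ae'): parent n8 fail=0; on 'e' 0 → fail=6;  out {6}∪{1}={1,6}
  n3('bab'): parent n2 fail=8; on 'b' 8 → fail=9;  out ∅∪∅=∅
  n10('aba'): parent n9 fail=1; on 'a' 1 → fail=2;  out ∅∪∅=∅
  n14('ddb'): parent n13 fail=12; on 'b' 12→0 → fail=1;  out ∅∪∅=∅
  n18('eaa'): parent n17 fail=8; on 'a' 8→0 → fail=8;  out ∅∪∅=∅
  n4('babd'): parent n3 fail=9; on 'd' 9→1→0 → fail=12;  out ∅∪∅=∅
  n11('abae'): parent n10 fail=2; on 'e' 2→8 → fail=20;  out {3}∪{1,6}={1,3,6}
  n15('ddbd'): parent n14 fail=1; on 'd' 1→0 → fail=12;  out ∅∪∅=∅
  n19('eaae'): parent n18 fail=8; on 'e' 8 → fail=20;  out {5}∪{1,6}={1,5,6}
  n5('babdc'): parent n4 fail=12; on 'c' 12→0 → fail=0;  out {0}∪∅={0}
  n16('ddbda'): parent n15 fail=12; on 'a' 12→0 → fail=8;  out {4}∪∅={4}

Scan:
[0] read 'b'  n0⇒n1
[1] read 'a'  n1⇒n2
[2] read 'e'  n2⇒n20 (fail-walked)  ** P1@[2:2],P6@[1:2]
[3] read 'e'  n20⇒n6 (fail-walked)  ** P1@[3:3]
[4] read 'b'  n6⇒n1 (fail-walked)
[5] read 'd'  n1⇒n12 (fail-walked)
[6] read 'e'  n12⇒n6 (fail-walked)  ** P1@[6:6]
[7] read 'd'  n6⇒n12 (fail-walked)
[8] read 'd'  n12⇒n13
[9] read 'b'  n13⇒n14
[10] read 'd'  n14⇒n15
[11] read 'a'  n15⇒n16  ** P4@[7:11]
[12] read 'd'  n16⇒n12 (fail-walked)
[13] read 'a'  n12⇒n8 (fail-walked)
[14] read 'b'  n8⇒n9
[15] read 'a'  n9⇒n10
[16] read 'e'  n10⇒n11  ** P1@[16:16],P3@[13:16],P6@[15:16]
[17] read 'b'  n11⇒n1 (fail-walked)
[18] read 'e'  n1⇒n6 (fail-walked)  ** P1@[18:18]
[19] read 'a'  n6⇒n17
[20] read 'a'  n17⇒n18
[21] read 'e'  n18⇒n19  ** P1@[21:21],P5@[18:21],P6@[20:21]
[22] read 'b'  n19⇒n1 (fail-walked)
[23] read 'c'  n1⇒n0 (fail-walked)
[24] read 'e'  n0⇒n6  ** P1@[24:24]
[25] read 'c'  n6⇒n7  ** P2@[24:25]
[26] read 'e'  n7⇒n6 (fail-walked)  ** P1@[26:26]
[27] read 'd'  n6⇒n12 (fail-walked)
[28] read 'd'  n12⇒n13
[29] read 'b'  n13⇒n14
[30] read 'd'  n14⇒n15
[31] read 'a'  n15⇒n16  ** P4@[27:31]
[32] read 'b'  n16⇒n9 (fail-walked)

Result: [[2,1],[2,6],[3,1],[6,1],[11,4],[16,1],[16,3],[16,6],[18,1],[21,1],[21,5],[21,6],[24,1],[25,2],[26,1],[31,4]]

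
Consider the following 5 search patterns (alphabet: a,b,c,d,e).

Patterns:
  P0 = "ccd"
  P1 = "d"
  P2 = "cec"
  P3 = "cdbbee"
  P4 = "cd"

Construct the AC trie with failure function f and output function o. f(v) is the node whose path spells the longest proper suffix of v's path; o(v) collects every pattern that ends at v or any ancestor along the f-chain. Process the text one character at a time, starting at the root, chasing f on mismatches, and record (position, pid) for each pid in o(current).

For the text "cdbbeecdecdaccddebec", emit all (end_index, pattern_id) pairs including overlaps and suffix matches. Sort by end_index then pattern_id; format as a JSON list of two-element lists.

Build:
Trie nodes:
  0='ε' goto c→1 d→4
  1='c' goto c→2 d→7 e→5
  2='cc' goto d→3
  3='ccd' goto ·  [P0 ends]
  4='d' goto ·  [P1 ends]
  5='ce' goto c→6
  6='cec' goto ·  [P2 ends]
  7='cd' goto b→8  [P4 ends]
  8='cdb' goto b→9
  9='cdbb' goto e→10
  10='cdbbe' goto e→11
  11='cdbbee' goto ·  [P3 ends]

Failure links (BFS by depth):
  fail(1) 'c': from fail(0)=0 chase 'c': 0 ⇒ 0;  out=∅∪out(0)=∅
  fail(4) 'd': from fail(0)=0 chase 'd': 0 ⇒ 0;  out={1}∪out(0)={1}
  fail(2) 'cc': from fail(1)=0 chase 'c': 0 ⇒ 1;  out=∅∪out(1)=∅
  fail(5) 'ce': from fail(1)=0 chase 'e': 0 ⇒ 0;  out=∅∪out(0)=∅
  fail(7) 'cd': from fail(1)=0 chase 'd': 0 ⇒ 4;  out={4}∪out(4)={1,4}
  fail(3) 'ccd': from fail(2)=1 chase 'd': 1 ⇒ 7;  out={0}∪out(7)={0,1,4}
  fail(6) 'cec': from fail(5)=0 chase 'c': 0 ⇒ 1;  out={2}∪out(1)={2}
  fail(8) 'cdb': from fail(7)=4 chase 'b': 4→0 ⇒ 0;  out=∅∪out(0)=∅
  fail(9) 'cdbb': from fail(8)=0 chase 'b': 0 ⇒ 0;  out=∅∪out(0)=∅
  fail(10) 'cdbbe': from fail(9)=0 chase 'e': 0 ⇒ 0;  out=∅∪out(0)=∅
  fail(11) 'cdbbee': from fail(10)=0 chase 'e': 0 ⇒ 0;  out={3}∪out(0)={3}

Run:
i=0 'c': node 0→1
i=1 'd': node 1→7  → match P1@[1:1],P4@[0:1]
i=2 'b': node 7→8
i=3 'b': node 8→9
i=4 'e': node 9→10
i=5 'e': node 10→11  → match P3@[0:5]
i=6 'c': node 11→1 (via fail)
i=7 'd': node 1→7  → match P1@[7:7],P4@[6:7]
i=8 'e': node 7→0 (via fail)
i=9 'c': node 0→1
i=10 'd': node 1→7  → match P1@[10:10],P4@[9:10]
i=11 'a': node 7→0 (via fail)
i=12 'c': node 0→1
i=13 'c': node 1→2
i=14 'd': node 2→3  → match P0@[12:14],P1@[14:14],P4@[13:14]
i=15 'd': node 3→4 (via fail)  → match P1@[15:15]
i=16 'e': node 4→0 (via fail)
i=17 'b': node 0→0
i=18 'e': node 0→0
i=19 'c': node 0→1

Matches: [[1,1],[1,4],[5,3],[7,1],[7,4],[10,1],[10,4],[14,0],[14,1],[14,4],[15,1]]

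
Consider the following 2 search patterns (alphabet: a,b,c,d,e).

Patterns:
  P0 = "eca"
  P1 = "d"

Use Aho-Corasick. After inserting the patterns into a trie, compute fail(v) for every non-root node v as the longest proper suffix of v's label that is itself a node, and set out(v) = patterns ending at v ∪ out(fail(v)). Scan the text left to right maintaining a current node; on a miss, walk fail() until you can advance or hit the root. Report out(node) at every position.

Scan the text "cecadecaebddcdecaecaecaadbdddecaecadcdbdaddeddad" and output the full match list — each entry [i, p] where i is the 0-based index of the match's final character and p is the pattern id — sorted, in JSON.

Construct AC machine:
Trie (insert patterns):
  0='ε' goto d→4 e→1
  1='e' goto c→2
  2='ec' goto a→3
  3='eca' goto ·  [P0 ends]
  4='d' goto ·  [P1 ends]

BFS fail/out derivation:
  n1('e'): parent n0 fail=0; on 'e' 0 → fail=0;  out ∅∪∅=∅
  n4('d'): parent n0 fail=0; on 'd' 0 → fail=0;  out {1}∪∅={1}
  n2('ec'): parent n1 fail=0; on 'c' 0 → fail=0;  out ∅∪∅=∅
  n3('eca'): parent n2 fail=0; on 'a' 0 → fail=0;  out {0}∪∅={0}

Scan:
[0] read 'c'  n0⇒n0
[1] read 'e'  n0⇒n1
[2] read 'c'  n1⇒n2
[3] read 'a'  n2⇒n3  ** P0@[1:3]
[4] read 'd'  n3⇒n4 (via fail)  ** P1@[4:4]
[5] read 'e'  n4⇒n1 (via fail)
[6] read 'c'  n1⇒n2
[7] read 'a'  n2⇒n3  ** P0@[5:7]
[8] read 'e'  n3⇒n1 (via fail)
[9] read 'b'  n1⇒n0 (via fail)
[10] read 'd'  n0⇒n4  ** P1@[10:10]
[11] read 'd'  n4⇒n4 (via fail)  ** P1@[11:11]
[12] read 'c'  n4⇒n0 (via fail)
[13] read 'd'  n0⇒n4  ** P1@[13:13]
[14] read 'e'  n4⇒n1 (via fail)
[15] read 'c'  n1⇒n2
[16] read 'a'  n2⇒n3  ** P0@[14:16]
[17] read 'e'  n3⇒n1 (via fail)
[18] read 'c'  n1⇒n2
[19] read 'a'  n2⇒n3  ** P0@[17:19]
[20] read 'e'  n3⇒n1 (via fail)
[21] read 'c'  n1⇒n2
[22] read 'a'  n2⇒n3  ** P0@[20:22]
[23] read 'a'  n3⇒n0 (via fail)
[24] read 'd'  n0⇒n4  ** P1@[24:24]
[25] read 'b'  n4⇒n0 (via fail)
[26] read 'd'  n0⇒n4  ** P1@[26:26]
[27] read 'd'  n4⇒n4 (via fail)  ** P1@[27:27]
[28] read 'd'  n4⇒n4 (via fail)  ** P1@[28:28]
[29] read 'e'  n4⇒n1 (via fail)
[30] read 'c'  n1⇒n2
[31] read 'a'  n2⇒n3  ** P0@[29:31]
[32] read 'e'  n3⇒n1 (via fail)
[33] read 'c'  n1⇒n2
[34] read 'a'  n2⇒n3  ** P0@[32:34]
[35] read 'd'  n3⇒n4 (via fail)  ** P1@[35:35]
[36] read 'c'  n4⇒n0 (via fail)
[37] read 'd'  n0⇒n4  ** P1@[37:37]
[38] read 'b'  n4⇒n0 (via fail)
[39] read 'd'  n0⇒n4  ** P1@[39:39]
[40] read 'a'  n4⇒n0 (via fail)
[41] read 'd'  n0⇒n4  ** P1@[41:41]
[42] read 'd'  n4⇒n4 (via fail)  ** P1@[42:42]
[43] read 'e'  n4⇒n1 (via fail)
[44] read 'd'  n1⇒n4 (via fail)  ** P1@[44:44]
[45] read 'd'  n4⇒n4 (via fail)  ** P1@[45:45]
[46] read 'a'  n4⇒n0 (via fail)
[47] read 'd'  n0⇒n4  ** P1@[47:47]

Result: [[3,0],[4,1],[7,0],[10,1],[11,1],[13,1],[16,0],[19,0],[22,0],[24,1],[26,1],[27,1],[28,1],[31,0],[34,0],[35,1],[37,1],[39,1],[41,1],[42,1],[44,1],[45,1],[47,1]]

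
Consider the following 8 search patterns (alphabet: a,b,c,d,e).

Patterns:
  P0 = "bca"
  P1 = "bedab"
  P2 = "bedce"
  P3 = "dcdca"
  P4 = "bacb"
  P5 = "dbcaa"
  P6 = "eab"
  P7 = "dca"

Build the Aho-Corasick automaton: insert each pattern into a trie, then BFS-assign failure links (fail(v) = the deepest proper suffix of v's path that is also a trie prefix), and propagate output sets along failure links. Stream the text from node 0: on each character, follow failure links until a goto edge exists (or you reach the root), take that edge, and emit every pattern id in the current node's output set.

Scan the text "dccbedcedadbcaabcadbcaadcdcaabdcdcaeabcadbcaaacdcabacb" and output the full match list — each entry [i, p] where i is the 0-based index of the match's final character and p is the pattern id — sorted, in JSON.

Construct AC machine:
Trie (insert patterns):
  n0 'ε': b→1 d→10 e→22
  n1 'b': a→15 c→2 e→4
  n2 'bc': a→3
  n3 'bca': ·  ←P0
  n4 'be': d→5
  n5 'bed': a→6 c→8
  n6 'beda': b→7
  n7 'bedab': ·  ←P1
  n8 'bedc': e→9
  n9 'bedce': ·  ←P2
  n10 'd': b→18 c→11
  n11 'dc': a→25 d→12
  n12 'dcd': c→13
  n13 'dcdc': a→14
  n14 'dcdca': ·  ←P3
  n15 'ba': c→16
  n16 'bac': b→17
  n17 'bacb': ·  ←P4
  n18 'db': c→19
  n19 'dbc': a→20
  n20 'dbca': a→21
  n21 'dbcaa': ·  ←P5
  n22 'e': a→23
  n23 'ea': b→24
  n24 'eab': ·  ←P6
  n25 'dca': ·  ←P7

BFS fail/out derivation:
  n1('b'): parent n0 fail=0; on 'b' 0 → fail=0;  out ∅∪∅=∅
  n10('d'): parent n0 fail=0; on 'd' 0 → fail=0;  out ∅∪∅=∅
  n22('e'): parent n0 fail=0; on 'e' 0 → fail=0;  out ∅∪∅=∅
  n2('bc'): parent n1 fail=0; on 'c' 0 → fail=0;  out ∅∪∅=∅
  n4('be'): parent n1 fail=0; on 'e' 0 → fail=22;  out ∅∪∅=∅
  n11('dc'): parent n10 fail=0; on 'c' 0 → fail=0;  out ∅∪∅=∅
  n15('ba'): parent n1 fail=0; on 'a' 0 → fail=0;  out ∅∪∅=∅
  n18('db'): parent n10 fail=0; on 'b' 0 → fail=1;  out ∅∪∅=∅
  n23('ea'): parent n22 fail=0; on 'a' 0 → fail=0;  out ∅∪∅=∅
  n3('bca'): parent n2 fail=0; on 'a' 0 → fail=0;  out {0}∪∅={0}
  n5('bed'): parent n4 fail=22; on 'd' 22→0 → fail=10;  out ∅∪∅=∅
  n12('dcd'): parent n11 fail=0; on 'd' 0 → fail=10;  out ∅∪∅=∅
  n16('bac'): parent n15 fail=0; on 'c' 0 → fail=0;  out ∅∪∅=∅
  n19('dbc'): parent n18 fail=1; on 'c' 1 → fail=2;  out ∅∪∅=∅
  n24('eab'): parent n23 fail=0; on 'b' 0 → fail=1;  out {6}∪∅={6}
  n25('dca'): parent n11 fail=0; on 'a' 0 → fail=0;  out {7}∪∅={7}
  n6('beda'): parent n5 fail=10; on 'a' 10→0 → fail=0;  out ∅∪∅=∅
  n8('bedc'): parent n5 fail=10; on 'c' 10 → fail=11;  out ∅∪∅=∅
  n13('dcdc'): parent n12 fail=10; on 'c' 10 → fail=11;  out ∅∪∅=∅
  n17('bacb'): parent n16 fail=0; on 'b' 0 → fail=1;  out {4}∪∅={4}
  n20('dbca'): parent n19 fail=2; on 'a' 2 → fail=3;  out ∅∪{0}={0}
  n7('bedab'): parent n6 fail=0; on 'b' 0 → fail=1;  out {1}∪∅={1}
  n9('bedce'): parent n8 fail=11; on 'e' 11→0 → fail=22;  out {2}∪∅={2}
  n14('dcdca'): parent n13 fail=11; on 'a' 11 → fail=25;  out {3}∪{7}={3,7}
  n21('dbcaa'): parent n20 fail=3; on 'a' 3→0 → fail=0;  out {5}∪∅={5}

Run:
i=0 'd': node 0→10
i=1 'c': node 10→11
i=2 'c': node 11→0 (fail-walked)
i=3 'b': node 0→1
i=4 'e': node 1→4
i=5 'd': node 4→5
i=6 'c': node 5→8
i=7 'e': node 8→9  ** P2@[3:7]
i=8 'd': node 9→10 (fail-walked)
i=9 'a': node 10→0 (fail-walked)
i=10 'd': node 0→10
i=11 'b': node 10→18
i=12 'c': node 18→19
i=13 'a': node 19→20  ** P0@[11:13]
i=14 'a': node 20→21  ** P5@[10:14]
i=15 'b': node 21→1 (fail-walked)
i=16 'c': node 1→2
i=17 'a': node 2→3  ** P0@[15:17]
i=18 'd': node 3→10 (fail-walked)
i=19 'b': node 10→18
i=20 'c': node 18→19
i=21 'a': node 19→20  ** P0@[19:21]
i=22 'a': node 20→21  ** P5@[18:22]
i=23 'd': node 21→10 (fail-walked)
i=24 'c': node 10→11
i=25 'd': node 11→12
i=26 'c': node 12→13
i=27 'a': node 13→14  ** P3@[23:27],P7@[25:27]
i=28 'a': node 14→0 (fail-walked)
i=29 'b': node 0→1
i=30 'd': node 1→10 (fail-walked)
i=31 'c': node 10→11
i=32 'd': node 11→12
i=33 'c': node 12→13
i=34 'a': node 13→14  ** P3@[30:34],P7@[32:34]
i=35 'e': node 14→22 (fail-walked)
i=36 'a': node 22→23
i=37 'b': node 23→24  ** P6@[35:37]
i=38 'c': node 24→2 (fail-walked)
i=39 'a': node 2→3  ** P0@[37:39]
i=40 'd': node 3→10 (fail-walked)
i=41 'b': node 10→18
i=42 'c': node 18→19
i=43 'a': node 19→20  ** P0@[41:43]
i=44 'a': node 20→21  ** P5@[40:44]
i=45 'a': node 21→0 (fail-walked)
i=46 'c': node 0→0
i=47 'd': node 0→10
i=48 'c': node 10→11
i=49 'a': node 11→25  ** P7@[47:49]
i=50 'b': node 25→1 (fail-walked)
i=51 'a': node 1→15
i=52 'c': node 15→16
i=53 'b': node 16→17  ** P4@[50:53]

Result: [[7,2],[13,0],[14,5],[17,0],[21,0],[22,5],[27,3],[27,7],[34,3],[34,7],[37,6],[39,0],[43,0],[44,5],[49,7],[53,4]]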